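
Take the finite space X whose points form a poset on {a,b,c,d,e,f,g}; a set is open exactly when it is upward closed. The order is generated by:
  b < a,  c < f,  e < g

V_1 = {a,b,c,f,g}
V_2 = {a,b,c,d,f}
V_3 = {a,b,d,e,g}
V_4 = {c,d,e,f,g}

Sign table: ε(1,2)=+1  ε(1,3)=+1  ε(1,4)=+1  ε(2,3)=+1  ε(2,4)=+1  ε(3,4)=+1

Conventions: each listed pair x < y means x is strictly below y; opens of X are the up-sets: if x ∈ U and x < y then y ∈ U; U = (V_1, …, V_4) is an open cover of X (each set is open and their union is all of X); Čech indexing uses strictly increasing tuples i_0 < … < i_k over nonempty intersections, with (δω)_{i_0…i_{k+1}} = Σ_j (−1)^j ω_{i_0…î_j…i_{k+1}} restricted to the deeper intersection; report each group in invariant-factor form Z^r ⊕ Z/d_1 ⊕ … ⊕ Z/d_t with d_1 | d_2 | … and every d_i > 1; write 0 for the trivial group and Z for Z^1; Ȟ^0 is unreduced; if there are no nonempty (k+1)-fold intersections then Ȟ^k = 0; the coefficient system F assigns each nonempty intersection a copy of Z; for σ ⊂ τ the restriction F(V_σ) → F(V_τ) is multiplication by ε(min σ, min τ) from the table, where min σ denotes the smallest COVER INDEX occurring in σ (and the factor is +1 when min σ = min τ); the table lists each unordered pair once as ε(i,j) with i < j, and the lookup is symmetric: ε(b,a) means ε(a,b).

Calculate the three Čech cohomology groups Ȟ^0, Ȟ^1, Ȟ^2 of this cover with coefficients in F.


intersection data:
  V12={a,b,c,f} V13={a,b,g} V14={c,f,g} V23={a,b,d} V24={c,d,f} V34={d,e,g}
  V123={a,b} V124={c,f} V134={g} V234={d}
C dims 4,6,4; δ0: rk 3, SNF 1^3; δ1: rk 3, SNF 1^3
Ȟ^0 = (4 − 3) − 0 = 1, so Ȟ^0 ≅ Z
Ȟ^1 = (6 − 3) − 3 = 0, so Ȟ^1 ≅ 0
Ȟ^2 = (4 − 0) − 3 = 1, so Ȟ^2 ≅ Z

Ȟ^0 ≅ Z, Ȟ^1 ≅ 0, Ȟ^2 ≅ Z


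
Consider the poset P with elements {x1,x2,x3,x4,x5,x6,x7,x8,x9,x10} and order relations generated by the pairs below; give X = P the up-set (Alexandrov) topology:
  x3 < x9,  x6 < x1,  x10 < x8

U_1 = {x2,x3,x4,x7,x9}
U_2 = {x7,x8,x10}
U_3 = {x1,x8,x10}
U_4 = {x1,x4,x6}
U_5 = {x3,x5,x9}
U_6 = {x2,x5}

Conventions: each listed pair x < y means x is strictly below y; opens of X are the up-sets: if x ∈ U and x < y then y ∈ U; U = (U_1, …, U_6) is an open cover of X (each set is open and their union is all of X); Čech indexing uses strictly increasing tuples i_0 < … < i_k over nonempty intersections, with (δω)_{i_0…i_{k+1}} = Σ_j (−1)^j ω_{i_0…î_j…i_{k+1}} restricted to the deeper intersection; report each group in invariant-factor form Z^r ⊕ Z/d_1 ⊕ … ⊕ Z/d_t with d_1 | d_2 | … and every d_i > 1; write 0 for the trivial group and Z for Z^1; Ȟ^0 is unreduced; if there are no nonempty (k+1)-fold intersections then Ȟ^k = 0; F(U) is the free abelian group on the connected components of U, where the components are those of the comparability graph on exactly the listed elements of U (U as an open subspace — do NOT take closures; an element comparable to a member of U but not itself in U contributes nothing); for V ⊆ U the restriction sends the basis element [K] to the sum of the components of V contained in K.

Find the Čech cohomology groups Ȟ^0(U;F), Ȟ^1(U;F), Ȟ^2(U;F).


nerve simplices:
  U12={x7} U14={x4} U15={x3,x9} U16={x2} U23={x8,x10} U34={x1} U56={x5}
components per intersection:
  U1: {x2} {x3,x9} {x4} {x7}
  U2: {x7} {x8,x10}
  U3: {x1} {x8,x10}
  U4: {x1,x6} {x4}
  U5: {x3,x9} {x5}
  U6: {x2} {x5}
  U12: {x7}
  U14: {x4}
  U15: {x3,x9}
  U16: {x2}
  U23: {x8,x10}
  U34: {x1}
  U56: {x5}
C dims 14,7; δ0: rk 7, SNF 1^7
degree 0: 14−7−0 = 7 → Ȟ^0 ≅ Z^7
degree 1: 7−0−7 = 0 → Ȟ^1 ≅ 0
degree 2: 0−0−0 = 0 → Ȟ^2 ≅ 0

Ȟ^0 = Z^7; Ȟ^1 = 0; Ȟ^2 = 0


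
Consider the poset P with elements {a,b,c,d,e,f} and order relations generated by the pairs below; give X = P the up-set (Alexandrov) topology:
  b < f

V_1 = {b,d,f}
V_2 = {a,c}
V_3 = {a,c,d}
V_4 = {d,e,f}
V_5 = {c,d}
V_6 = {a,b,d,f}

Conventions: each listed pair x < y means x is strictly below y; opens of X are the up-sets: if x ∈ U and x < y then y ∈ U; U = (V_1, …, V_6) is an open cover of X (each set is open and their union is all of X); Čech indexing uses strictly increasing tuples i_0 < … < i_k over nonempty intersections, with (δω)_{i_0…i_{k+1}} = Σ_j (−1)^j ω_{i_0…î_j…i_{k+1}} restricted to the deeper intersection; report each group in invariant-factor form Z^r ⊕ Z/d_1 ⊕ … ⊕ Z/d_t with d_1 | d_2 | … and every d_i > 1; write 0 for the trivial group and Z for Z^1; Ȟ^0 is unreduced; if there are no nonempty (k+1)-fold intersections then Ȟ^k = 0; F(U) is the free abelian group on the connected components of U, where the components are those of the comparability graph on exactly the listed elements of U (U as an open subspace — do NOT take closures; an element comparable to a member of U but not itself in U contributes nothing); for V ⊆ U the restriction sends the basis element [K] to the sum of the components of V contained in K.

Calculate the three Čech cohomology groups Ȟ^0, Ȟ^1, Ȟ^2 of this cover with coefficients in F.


Ȟ^0 ≅ Z^5,  Ȟ^1 ≅ 0,  Ȟ^2 ≅ 0

nerve simplices:
  V13={d} V14={d,f} V15={d} V16={b,d,f} V23={a,c} V25={c} V26={a} V34={d} V35={c,d} V36={a,d} V45={d} V46={d,f} V56={d}
  V134={d} V135={d} V136={d} V145={d} V146={d,f} V156={d} V235={c} V236={a} V345={d} V346={d} V356={d} V456={d}
  V1345={d} V1346={d} V1356={d} V1456={d} V3456={d}
  V13456={d}
components per intersection:
  V1: {b,f} {d}
  V2: {a} {c}
  V3: {a} {c} {d}
  V4: {d} {e} {f}
  V5: {c} {d}
  V6: {a} {b,f} {d}
  V13: {d}
  V14: {d} {f}
  V15: {d}
  V16: {b,f} {d}
  V23: {a} {c}
  V25: {c}
  V26: {a}
  V34: {d}
  V35: {c} {d}
  V36: {a} {d}
  V45: {d}
  V46: {d} {f}
  V56: {d}
  V134: {d}
  V135: {d}
  V136: {d}
  V145: {d}
  V146: {d} {f}
  V156: {d}
  V235: {c}
  V236: {a}
  V345: {d}
  V346: {d}
  V356: {d}
  V456: {d}
  V1345: {d}
  V1346: {d}
  V1356: {d}
  V1456: {d}
  V3456: {d}
  V13456: {d}
C dims 15,19,13,5; δ0: rk 10, SNF 1^10; δ1: rk 9, SNF 1^9; δ2: rk 4, SNF 1^4
degree 0: 15−10−0 = 5 → Ȟ^0 ≅ Z^5
degree 1: 19−9−10 = 0 → Ȟ^1 ≅ 0
degree 2: 13−4−9 = 0 → Ȟ^2 ≅ 0


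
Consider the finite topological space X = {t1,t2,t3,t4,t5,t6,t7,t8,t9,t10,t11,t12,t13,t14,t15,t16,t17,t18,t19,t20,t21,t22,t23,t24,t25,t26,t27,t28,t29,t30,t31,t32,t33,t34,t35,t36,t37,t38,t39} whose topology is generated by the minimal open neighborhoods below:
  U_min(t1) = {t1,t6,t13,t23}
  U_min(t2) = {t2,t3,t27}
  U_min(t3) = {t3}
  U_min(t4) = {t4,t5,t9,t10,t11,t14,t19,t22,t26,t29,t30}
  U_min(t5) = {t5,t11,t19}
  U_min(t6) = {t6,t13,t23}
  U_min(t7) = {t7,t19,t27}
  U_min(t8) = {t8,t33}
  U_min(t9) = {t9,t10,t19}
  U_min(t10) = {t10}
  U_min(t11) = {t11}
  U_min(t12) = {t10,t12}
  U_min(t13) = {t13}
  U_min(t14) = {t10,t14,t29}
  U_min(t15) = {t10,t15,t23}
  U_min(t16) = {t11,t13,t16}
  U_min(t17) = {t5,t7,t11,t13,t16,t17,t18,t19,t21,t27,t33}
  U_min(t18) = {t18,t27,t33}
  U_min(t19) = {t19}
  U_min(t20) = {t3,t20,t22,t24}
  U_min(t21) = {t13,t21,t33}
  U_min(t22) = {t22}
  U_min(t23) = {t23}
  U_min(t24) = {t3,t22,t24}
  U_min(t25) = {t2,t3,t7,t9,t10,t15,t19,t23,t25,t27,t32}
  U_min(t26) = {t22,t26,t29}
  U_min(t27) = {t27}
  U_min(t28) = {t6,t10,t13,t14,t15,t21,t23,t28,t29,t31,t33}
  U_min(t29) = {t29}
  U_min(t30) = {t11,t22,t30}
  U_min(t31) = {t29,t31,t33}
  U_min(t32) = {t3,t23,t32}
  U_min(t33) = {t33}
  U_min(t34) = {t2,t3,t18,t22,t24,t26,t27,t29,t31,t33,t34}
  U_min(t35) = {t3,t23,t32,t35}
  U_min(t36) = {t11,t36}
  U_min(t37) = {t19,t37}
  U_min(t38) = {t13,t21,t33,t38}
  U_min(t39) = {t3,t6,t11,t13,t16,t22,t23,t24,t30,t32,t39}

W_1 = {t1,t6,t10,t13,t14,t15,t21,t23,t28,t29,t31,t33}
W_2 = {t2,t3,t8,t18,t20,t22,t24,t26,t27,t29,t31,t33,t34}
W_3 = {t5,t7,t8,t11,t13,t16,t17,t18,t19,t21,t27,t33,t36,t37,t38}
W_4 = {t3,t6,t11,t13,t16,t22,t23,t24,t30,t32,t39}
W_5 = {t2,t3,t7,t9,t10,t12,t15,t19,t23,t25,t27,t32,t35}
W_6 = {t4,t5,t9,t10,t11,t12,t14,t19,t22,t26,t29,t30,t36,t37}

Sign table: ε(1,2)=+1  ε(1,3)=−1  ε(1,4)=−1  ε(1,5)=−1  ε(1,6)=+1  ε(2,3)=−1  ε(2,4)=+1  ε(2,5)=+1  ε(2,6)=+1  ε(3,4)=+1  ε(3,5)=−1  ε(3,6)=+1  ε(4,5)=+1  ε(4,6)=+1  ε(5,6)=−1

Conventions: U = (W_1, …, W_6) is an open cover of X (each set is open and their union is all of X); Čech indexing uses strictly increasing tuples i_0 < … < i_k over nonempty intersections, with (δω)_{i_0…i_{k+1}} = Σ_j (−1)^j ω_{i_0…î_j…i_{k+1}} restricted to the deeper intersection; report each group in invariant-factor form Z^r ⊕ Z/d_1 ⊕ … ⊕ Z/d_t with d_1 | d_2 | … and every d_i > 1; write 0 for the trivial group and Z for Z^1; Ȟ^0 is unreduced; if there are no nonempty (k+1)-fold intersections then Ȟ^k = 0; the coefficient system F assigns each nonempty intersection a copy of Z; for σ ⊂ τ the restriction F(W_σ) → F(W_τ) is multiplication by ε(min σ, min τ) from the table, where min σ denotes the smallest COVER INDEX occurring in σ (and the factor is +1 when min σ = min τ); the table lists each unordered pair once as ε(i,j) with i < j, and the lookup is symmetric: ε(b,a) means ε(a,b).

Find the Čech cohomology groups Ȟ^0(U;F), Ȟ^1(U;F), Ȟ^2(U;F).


Ȟ^0(U;F) ≅ 0,  Ȟ^1(U;F) ≅ Z/2,  Ȟ^2(U;F) ≅ Z

nerve simplices:
  W12={t29,t31,t33} W13={t13,t21,t33} W14={t6,t13,t23} W15={t10,t15,t23} W16={t10,t14,t29} W23={t8,t18,t27,t33} W24={t3,t22,t24} W25={t2,t3,t27} W26={t22,t26,t29} W34={t11,t13,t16} W35={t7,t19,t27} W36={t5,t11,t19,t36,t37} W45={t3,t23,t32} W46={t11,t22,t30} W56={t9,t10,t12,t19}
  W123={t33} W126={t29} W134={t13} W145={t23} W156={t10} W235={t27} W245={t3} W246={t22} W346={t11} W356={t19}
C dims 6,15,10; δ0: rk 6, SNF 1^5·2; δ1: rk 9, SNF 1^9
degree 0: 6−6−0 = 0 → Ȟ^0 ≅ 0
degree 1: 15−9−6 = 0 plus torsion [2] → Ȟ^1 ≅ Z/2
degree 2: 10−0−9 = 1 → Ȟ^2 ≅ Z


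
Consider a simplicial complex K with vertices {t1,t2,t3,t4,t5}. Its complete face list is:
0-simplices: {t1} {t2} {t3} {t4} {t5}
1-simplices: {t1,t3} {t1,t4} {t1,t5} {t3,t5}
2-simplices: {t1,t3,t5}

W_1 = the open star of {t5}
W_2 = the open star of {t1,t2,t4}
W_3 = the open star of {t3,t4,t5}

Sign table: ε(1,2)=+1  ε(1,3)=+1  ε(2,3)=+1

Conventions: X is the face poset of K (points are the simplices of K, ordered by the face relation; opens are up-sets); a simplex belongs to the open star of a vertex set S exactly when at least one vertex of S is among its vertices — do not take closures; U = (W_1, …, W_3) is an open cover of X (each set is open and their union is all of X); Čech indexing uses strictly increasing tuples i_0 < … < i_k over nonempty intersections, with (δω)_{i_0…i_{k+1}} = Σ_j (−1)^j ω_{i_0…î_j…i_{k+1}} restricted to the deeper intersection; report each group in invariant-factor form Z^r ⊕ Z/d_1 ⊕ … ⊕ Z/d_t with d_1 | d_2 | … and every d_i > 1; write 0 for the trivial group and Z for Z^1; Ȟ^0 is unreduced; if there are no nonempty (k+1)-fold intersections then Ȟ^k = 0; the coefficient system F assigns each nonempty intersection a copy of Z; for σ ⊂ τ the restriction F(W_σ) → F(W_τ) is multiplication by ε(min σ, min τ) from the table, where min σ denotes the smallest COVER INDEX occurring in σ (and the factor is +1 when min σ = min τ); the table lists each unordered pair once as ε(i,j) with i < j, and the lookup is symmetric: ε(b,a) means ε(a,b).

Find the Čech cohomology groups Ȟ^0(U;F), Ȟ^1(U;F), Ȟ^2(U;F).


nerve of the cover:
  W1={{t5},{t1,t5},{t3,t5},{t1,t3,t5}} W2={{t1},{t2},{t4},{t1,t3},{t1,t4},{t1,t5},{t1,t3,t5}} W3={{t3},{t4},{t5},{t1,t3},{t1,t4},{t1,t5},{t3,t5},{t1,t3,t5}}
  W12={{t1,t5},{t1,t3,t5}} W13={{t5},{t1,t5},{t3,t5},{t1,t3,t5}} W23={{t4},{t1,t3},{t1,t4},{t1,t5},{t1,t3,t5}}
  W123={{t1,t5},{t1,t3,t5}}
C dims 3,3,1; δ0: rk 2, SNF 1^2; δ1: rk 1, SNF 1^1
Ȟ^0 = (3 − 2) − 0 = 1, so Ȟ^0 ≅ Z
Ȟ^1 = (3 − 1) − 2 = 0, so Ȟ^1 ≅ 0
Ȟ^2 = (1 − 0) − 1 = 0, so Ȟ^2 ≅ 0

Ȟ^0 ≅ Z, Ȟ^1 ≅ 0 and Ȟ^2 ≅ 0


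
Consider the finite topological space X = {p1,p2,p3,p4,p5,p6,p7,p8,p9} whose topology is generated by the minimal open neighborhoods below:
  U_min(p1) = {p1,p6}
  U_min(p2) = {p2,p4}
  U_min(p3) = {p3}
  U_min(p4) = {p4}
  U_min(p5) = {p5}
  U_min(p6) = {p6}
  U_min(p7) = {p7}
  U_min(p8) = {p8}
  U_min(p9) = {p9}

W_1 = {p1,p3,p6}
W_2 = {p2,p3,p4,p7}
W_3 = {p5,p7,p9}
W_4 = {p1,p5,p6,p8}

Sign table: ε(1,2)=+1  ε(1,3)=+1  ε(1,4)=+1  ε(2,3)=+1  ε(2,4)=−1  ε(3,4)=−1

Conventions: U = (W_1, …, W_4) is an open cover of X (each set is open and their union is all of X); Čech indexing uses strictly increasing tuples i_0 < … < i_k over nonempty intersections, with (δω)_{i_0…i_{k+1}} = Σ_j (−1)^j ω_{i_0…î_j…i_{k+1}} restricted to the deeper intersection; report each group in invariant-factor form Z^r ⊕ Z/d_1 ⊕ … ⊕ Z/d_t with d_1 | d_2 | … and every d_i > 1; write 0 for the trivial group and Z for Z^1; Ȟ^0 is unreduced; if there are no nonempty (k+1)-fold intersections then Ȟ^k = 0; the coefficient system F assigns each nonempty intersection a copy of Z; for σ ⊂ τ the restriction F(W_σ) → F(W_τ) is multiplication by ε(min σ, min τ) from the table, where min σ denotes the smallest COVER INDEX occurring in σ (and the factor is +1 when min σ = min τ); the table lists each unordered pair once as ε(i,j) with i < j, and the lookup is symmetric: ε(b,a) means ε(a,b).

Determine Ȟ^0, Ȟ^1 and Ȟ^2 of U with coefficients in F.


Ȟ^0(U;F) ≅ 0,  Ȟ^1(U;F) ≅ Z/2,  Ȟ^2(U;F) ≅ 0

cover nerve:
  W12={p3} W14={p1,p6} W23={p7} W34={p5}
C dims 4,4; δ0: rk 4, SNF 1^3·2
Ȟ^0: (4−4)−0=0 ⇒ 0
Ȟ^1: (4−0)−4=0 plus torsion [2] ⇒ Z/2
Ȟ^2: (0−0)−0=0 ⇒ 0


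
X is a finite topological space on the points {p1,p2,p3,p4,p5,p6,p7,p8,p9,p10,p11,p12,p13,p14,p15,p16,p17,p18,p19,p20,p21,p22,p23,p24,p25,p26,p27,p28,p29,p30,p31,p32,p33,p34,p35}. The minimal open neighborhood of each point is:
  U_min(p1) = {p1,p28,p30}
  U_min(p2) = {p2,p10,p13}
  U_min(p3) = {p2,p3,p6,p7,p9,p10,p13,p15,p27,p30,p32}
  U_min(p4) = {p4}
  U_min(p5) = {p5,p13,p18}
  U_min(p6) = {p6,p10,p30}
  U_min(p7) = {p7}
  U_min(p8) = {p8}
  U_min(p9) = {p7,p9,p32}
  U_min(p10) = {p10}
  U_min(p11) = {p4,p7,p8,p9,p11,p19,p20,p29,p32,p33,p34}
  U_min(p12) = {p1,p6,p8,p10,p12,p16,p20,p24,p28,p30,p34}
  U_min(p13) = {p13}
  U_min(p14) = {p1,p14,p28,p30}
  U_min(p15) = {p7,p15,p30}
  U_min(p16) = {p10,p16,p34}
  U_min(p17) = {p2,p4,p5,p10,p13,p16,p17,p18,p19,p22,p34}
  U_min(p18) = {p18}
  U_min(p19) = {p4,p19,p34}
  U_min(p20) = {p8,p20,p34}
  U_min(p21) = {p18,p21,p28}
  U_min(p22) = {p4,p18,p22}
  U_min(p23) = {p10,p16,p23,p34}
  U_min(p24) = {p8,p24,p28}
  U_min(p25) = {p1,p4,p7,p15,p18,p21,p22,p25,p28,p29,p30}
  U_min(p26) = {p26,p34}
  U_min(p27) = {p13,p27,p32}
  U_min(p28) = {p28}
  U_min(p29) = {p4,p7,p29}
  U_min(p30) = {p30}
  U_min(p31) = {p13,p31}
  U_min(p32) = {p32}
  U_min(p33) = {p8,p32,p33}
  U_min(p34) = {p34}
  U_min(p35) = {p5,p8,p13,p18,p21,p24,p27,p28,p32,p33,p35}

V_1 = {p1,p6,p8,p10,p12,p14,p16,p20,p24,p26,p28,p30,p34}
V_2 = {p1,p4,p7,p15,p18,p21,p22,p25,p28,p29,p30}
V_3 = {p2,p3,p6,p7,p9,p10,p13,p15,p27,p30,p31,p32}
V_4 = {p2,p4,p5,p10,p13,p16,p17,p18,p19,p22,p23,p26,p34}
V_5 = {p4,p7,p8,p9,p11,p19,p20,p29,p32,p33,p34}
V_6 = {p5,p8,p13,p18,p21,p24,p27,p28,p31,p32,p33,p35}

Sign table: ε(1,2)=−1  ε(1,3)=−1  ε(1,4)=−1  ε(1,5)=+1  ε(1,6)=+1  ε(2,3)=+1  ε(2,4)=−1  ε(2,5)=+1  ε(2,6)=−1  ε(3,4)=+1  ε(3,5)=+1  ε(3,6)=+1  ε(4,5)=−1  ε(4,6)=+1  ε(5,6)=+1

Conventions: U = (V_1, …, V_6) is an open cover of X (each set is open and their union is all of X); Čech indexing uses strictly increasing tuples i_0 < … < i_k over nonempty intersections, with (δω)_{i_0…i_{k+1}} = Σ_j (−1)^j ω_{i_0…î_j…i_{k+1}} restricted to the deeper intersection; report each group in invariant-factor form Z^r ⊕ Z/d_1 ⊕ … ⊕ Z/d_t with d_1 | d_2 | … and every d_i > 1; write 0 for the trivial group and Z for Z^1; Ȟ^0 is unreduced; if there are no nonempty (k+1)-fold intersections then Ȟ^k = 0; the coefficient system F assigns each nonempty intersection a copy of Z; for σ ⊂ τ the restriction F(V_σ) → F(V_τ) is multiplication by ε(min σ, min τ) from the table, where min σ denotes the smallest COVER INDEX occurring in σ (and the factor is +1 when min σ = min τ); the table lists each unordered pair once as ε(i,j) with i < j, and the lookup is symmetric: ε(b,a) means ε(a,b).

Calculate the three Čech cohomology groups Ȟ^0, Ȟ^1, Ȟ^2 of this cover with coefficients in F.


Ȟ^0 = 0, Ȟ^1 = Z/2, Ȟ^2 = Z

nonempty overlaps:
  V12={p1,p28,p30} V13={p6,p10,p30} V14={p10,p16,p26,p34} V15={p8,p20,p34} V16={p8,p24,p28} V23={p7,p15,p30} V24={p4,p18,p22} V25={p4,p7,p29} V26={p18,p21,p28} V34={p2,p10,p13} V35={p7,p9,p32} V36={p13,p27,p31,p32} V45={p4,p19,p34} V46={p5,p13,p18} V56={p8,p32,p33}
  V123={p30} V126={p28} V134={p10} V145={p34} V156={p8} V235={p7} V245={p4} V246={p18} V346={p13} V356={p32}
C dims 6,15,10; δ0: rk 6, SNF 1^5·2; δ1: rk 9, SNF 1^9
degree 0: 6−6−0 = 0 → Ȟ^0 ≅ 0
degree 1: 15−9−6 = 0 plus torsion [2] → Ȟ^1 ≅ Z/2
degree 2: 10−0−9 = 1 → Ȟ^2 ≅ Z


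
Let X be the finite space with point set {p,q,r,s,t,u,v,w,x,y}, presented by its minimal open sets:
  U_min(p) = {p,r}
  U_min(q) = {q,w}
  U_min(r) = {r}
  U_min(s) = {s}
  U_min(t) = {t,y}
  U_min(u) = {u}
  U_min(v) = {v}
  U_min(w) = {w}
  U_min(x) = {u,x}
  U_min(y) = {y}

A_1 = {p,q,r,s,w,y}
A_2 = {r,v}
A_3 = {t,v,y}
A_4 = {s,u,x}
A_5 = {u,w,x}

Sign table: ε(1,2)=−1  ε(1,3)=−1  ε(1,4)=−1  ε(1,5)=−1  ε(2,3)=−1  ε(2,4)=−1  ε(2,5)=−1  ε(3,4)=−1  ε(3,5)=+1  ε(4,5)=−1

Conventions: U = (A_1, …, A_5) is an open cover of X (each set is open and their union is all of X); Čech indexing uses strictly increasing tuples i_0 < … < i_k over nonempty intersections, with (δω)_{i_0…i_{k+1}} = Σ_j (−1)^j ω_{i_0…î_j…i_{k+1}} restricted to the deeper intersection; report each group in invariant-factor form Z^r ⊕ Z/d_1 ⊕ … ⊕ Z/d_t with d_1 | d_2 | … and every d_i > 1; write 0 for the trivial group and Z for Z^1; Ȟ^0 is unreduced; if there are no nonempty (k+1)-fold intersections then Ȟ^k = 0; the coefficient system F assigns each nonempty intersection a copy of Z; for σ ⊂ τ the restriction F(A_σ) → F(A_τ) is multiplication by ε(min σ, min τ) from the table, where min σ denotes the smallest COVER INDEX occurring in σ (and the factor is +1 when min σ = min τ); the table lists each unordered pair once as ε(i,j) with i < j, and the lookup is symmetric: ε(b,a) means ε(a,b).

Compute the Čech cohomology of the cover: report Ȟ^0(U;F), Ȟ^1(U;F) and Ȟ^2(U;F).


Ȟ^0(U;F) ≅ 0, Ȟ^1(U;F) ≅ Z ⊕ Z/2, Ȟ^2(U;F) ≅ 0

nonempty overlaps:
  A12={r} A13={y} A14={s} A15={w} A23={v} A45={u,x}
C dims 5,6; δ0: rk 5, SNF 1^4·2
degree 0: 5−5−0 = 0 → Ȟ^0 ≅ 0
degree 1: 6−0−5 = 1 plus torsion [2] → Ȟ^1 ≅ Z ⊕ Z/2
degree 2: 0−0−0 = 0 → Ȟ^2 ≅ 0


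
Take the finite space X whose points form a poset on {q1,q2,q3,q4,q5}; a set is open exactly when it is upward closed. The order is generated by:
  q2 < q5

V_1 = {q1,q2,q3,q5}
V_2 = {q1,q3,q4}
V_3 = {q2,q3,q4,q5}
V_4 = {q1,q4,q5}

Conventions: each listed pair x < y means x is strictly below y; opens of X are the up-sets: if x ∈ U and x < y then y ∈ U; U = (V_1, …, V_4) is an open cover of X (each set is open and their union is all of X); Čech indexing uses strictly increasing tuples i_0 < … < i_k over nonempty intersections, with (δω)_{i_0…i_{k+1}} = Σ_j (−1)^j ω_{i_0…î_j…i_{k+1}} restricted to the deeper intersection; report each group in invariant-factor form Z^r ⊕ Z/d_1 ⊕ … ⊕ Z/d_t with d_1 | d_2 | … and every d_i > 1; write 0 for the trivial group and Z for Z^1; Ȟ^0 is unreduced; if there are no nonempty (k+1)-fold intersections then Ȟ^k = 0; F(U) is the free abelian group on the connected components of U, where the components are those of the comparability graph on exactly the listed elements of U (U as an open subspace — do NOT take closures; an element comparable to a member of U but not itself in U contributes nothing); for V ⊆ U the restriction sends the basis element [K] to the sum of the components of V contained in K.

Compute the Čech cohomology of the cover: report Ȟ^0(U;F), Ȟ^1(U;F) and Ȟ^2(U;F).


intersection data:
  V12={q1,q3} V13={q2,q3,q5} V14={q1,q5} V23={q3,q4} V24={q1,q4} V34={q4,q5}
  V123={q3} V124={q1} V134={q5} V234={q4}
components per intersection:
  V1: {q1} {q2,q5} {q3}
  V2: {q1} {q3} {q4}
  V3: {q2,q5} {q3} {q4}
  V4: {q1} {q4} {q5}
  V12: {q1} {q3}
  V13: {q2,q5} {q3}
  V14: {q1} {q5}
  V23: {q3} {q4}
  V24: {q1} {q4}
  V34: {q4} {q5}
  V123: {q3}
  V124: {q1}
  V134: {q5}
  V234: {q4}
C dims 12,12,4; δ0: rk 8, SNF 1^8; δ1: rk 4, SNF 1^4
Ȟ^0 = (12 − 8) − 0 = 4, so Ȟ^0 ≅ Z^4
Ȟ^1 = (12 − 4) − 8 = 0, so Ȟ^1 ≅ 0
Ȟ^2 = (4 − 0) − 4 = 0, so Ȟ^2 ≅ 0

Ȟ^0(U;F) ≅ Z^4; Ȟ^1(U;F) ≅ 0; Ȟ^2(U;F) ≅ 0


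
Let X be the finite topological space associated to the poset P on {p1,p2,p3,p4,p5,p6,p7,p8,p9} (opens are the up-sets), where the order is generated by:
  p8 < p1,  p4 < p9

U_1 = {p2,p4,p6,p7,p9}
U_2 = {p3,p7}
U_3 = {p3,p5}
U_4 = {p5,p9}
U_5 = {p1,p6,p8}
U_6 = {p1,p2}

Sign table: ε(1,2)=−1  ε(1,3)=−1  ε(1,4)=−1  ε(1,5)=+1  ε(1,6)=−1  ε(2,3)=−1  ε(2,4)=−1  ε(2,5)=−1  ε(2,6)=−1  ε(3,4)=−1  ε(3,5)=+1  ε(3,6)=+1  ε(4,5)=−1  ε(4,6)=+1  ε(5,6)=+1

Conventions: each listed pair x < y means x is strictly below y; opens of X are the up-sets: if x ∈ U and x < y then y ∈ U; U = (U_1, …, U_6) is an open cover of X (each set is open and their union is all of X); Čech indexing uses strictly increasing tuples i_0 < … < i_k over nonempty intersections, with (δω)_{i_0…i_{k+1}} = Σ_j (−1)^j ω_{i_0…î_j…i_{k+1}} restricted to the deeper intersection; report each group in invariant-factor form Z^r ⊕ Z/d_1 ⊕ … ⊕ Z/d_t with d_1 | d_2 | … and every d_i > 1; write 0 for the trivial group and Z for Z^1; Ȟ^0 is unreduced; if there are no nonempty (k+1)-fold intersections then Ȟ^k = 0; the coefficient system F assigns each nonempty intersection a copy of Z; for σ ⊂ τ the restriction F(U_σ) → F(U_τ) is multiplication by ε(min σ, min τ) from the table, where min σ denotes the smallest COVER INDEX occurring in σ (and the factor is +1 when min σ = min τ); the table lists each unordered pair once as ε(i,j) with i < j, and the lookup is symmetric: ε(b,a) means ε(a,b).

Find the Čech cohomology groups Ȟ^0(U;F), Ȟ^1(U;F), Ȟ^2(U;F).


intersection data:
  U12={p7} U14={p9} U15={p6} U16={p2} U23={p3} U34={p5} U56={p1}
C dims 6,7; δ0: rk 6, SNF 1^5·2
Ȟ^0 = (6 − 6) − 0 = 0, so Ȟ^0 ≅ 0
Ȟ^1 = (7 − 0) − 6 = 1 plus torsion [2], so Ȟ^1 ≅ Z ⊕ Z/2
Ȟ^2 = (0 − 0) − 0 = 0, so Ȟ^2 ≅ 0

Ȟ^0 = 0, Ȟ^1 = Z ⊕ Z/2, Ȟ^2 = 0


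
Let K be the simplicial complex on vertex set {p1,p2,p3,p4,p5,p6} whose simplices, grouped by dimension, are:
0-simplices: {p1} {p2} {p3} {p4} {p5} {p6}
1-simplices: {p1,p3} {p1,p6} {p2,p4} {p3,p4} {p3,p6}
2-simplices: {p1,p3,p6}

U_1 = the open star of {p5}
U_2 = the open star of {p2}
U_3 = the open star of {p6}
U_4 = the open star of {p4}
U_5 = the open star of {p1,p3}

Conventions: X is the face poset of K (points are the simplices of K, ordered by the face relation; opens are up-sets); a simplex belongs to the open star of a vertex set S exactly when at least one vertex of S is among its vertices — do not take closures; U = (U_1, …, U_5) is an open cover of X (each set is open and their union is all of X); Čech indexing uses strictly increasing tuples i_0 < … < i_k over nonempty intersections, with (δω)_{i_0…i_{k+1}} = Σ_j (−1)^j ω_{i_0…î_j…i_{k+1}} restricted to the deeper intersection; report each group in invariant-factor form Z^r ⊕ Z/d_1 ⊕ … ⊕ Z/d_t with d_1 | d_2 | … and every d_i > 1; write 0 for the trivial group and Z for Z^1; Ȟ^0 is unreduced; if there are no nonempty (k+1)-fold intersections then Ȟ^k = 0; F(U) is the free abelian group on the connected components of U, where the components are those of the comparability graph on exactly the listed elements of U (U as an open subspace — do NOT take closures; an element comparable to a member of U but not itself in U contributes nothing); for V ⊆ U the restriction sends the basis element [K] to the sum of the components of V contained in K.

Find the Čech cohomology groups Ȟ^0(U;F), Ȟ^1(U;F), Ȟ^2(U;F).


intersection data:
  U1={{p5}} U2={{p2},{p2,p4}} U3={{p6},{p1,p6},{p3,p6},{p1,p3,p6}} U4={{p4},{p2,p4},{p3,p4}} U5={{p1},{p3},{p1,p3},{p1,p6},{p3,p4},{p3,p6},{p1,p3,p6}}
  U24={{p2,p4}} U35={{p1,p6},{p3,p6},{p1,p3,p6}} U45={{p3,p4}}
components per intersection:
  U1: {{p5}}
  U2: {{p2},{p2,p4}}
  U3: {{p6},{p1,p6},{p3,p6},{p1,p3,p6}}
  U4: {{p4},{p2,p4},{p3,p4}}
  U5: {{p1},{p3},{p1,p3},{p1,p6},{p3,p4},{p3,p6},{p1,p3,p6}}
  U24: {{p2,p4}}
  U35: {{p1,p6},{p3,p6},{p1,p3,p6}}
  U45: {{p3,p4}}
C dims 5,3; δ0: rk 3, SNF 1^3
Ȟ^0 = (5 − 3) − 0 = 2, so Ȟ^0 ≅ Z^2
Ȟ^1 = (3 − 0) − 3 = 0, so Ȟ^1 ≅ 0
Ȟ^2 = (0 − 0) − 0 = 0, so Ȟ^2 ≅ 0

Ȟ^0 ≅ Z^2,  Ȟ^1 ≅ 0,  Ȟ^2 ≅ 0


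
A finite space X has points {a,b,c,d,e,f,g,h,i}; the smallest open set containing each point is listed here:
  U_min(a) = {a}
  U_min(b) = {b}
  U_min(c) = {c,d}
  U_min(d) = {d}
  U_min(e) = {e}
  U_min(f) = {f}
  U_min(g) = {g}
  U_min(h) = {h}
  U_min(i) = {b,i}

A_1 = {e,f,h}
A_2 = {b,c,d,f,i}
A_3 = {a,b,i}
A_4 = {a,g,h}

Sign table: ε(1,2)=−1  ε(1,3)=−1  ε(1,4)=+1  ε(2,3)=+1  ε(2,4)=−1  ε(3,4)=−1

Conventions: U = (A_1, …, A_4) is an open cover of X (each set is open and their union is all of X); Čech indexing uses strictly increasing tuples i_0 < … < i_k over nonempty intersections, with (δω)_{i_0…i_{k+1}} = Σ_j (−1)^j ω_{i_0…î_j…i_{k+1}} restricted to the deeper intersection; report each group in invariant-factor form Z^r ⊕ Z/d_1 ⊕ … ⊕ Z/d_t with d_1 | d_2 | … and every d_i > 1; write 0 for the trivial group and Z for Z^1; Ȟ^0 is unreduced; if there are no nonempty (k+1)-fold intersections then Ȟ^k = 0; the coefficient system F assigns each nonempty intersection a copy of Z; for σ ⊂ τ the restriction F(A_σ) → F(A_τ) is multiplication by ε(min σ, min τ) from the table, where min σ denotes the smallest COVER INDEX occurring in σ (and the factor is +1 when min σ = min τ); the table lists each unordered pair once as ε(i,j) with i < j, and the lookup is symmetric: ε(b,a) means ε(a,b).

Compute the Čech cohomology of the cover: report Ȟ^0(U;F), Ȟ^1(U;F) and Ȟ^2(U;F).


Ȟ^0 = Z, Ȟ^1 = Z and Ȟ^2 = 0

nerve simplices:
  A12={f} A14={h} A23={b,i} A34={a}
C dims 4,4; δ0: rk 3, SNF 1^3
degree 0: 4−3−0 = 1 → Ȟ^0 ≅ Z
degree 1: 4−0−3 = 1 → Ȟ^1 ≅ Z
degree 2: 0−0−0 = 0 → Ȟ^2 ≅ 0


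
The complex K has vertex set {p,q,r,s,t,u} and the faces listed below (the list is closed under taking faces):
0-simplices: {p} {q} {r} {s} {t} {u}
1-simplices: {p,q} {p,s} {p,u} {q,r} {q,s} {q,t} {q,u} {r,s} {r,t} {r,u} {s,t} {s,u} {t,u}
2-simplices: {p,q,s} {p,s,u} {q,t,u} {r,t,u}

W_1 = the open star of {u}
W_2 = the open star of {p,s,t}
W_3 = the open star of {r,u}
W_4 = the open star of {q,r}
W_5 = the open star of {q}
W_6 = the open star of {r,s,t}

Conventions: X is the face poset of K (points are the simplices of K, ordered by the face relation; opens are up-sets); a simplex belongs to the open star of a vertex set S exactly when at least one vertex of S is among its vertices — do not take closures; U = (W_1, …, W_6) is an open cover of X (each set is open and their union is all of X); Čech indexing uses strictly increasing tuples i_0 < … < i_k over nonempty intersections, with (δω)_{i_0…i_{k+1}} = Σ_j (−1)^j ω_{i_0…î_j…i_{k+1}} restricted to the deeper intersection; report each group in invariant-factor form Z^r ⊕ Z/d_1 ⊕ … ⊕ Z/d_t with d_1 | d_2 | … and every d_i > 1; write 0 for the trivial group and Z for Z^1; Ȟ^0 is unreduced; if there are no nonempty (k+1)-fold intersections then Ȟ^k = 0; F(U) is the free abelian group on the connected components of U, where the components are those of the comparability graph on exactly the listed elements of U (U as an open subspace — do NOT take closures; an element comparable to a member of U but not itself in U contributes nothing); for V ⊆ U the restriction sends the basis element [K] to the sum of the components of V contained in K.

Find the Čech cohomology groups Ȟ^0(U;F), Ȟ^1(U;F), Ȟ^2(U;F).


Ȟ^0 ≅ Z,  Ȟ^1 ≅ Z^3,  Ȟ^2 ≅ 0

nonempty overlaps:
  W1={{u},{p,u},{q,u},{r,u},{s,u},{t,u},{p,s,u},{q,t,u},{r,t,u}} W2={{p},{s},{t},{p,q},{p,s},{p,u},{q,s},{q,t},{r,s},{r,t},{s,t},{s,u},{t,u},{p,q,s},{p,s,u},{q,t,u},{r,t,u}} W3={{r},{u},{p,u},{q,r},{q,u},{r,s},{r,t},{r,u},{s,u},{t,u},{p,s,u},{q,t,u},{r,t,u}} W4={{q},{r},{p,q},{q,r},{q,s},{q,t},{q,u},{r,s},{r,t},{r,u},{p,q,s},{q,t,u},{r,t,u}} W5={{q},{p,q},{q,r},{q,s},{q,t},{q,u},{p,q,s},{q,t,u}} W6={{r},{s},{t},{p,s},{q,r},{q,s},{q,t},{r,s},{r,t},{r,u},{s,t},{s,u},{t,u},{p,q,s},{p,s,u},{q,t,u},{r,t,u}}
  W12={{p,u},{s,u},{t,u},{p,s,u},{q,t,u},{r,t,u}} W13={{u},{p,u},{q,u},{r,u},{s,u},{t,u},{p,s,u},{q,t,u},{r,t,u}} W14={{q,u},{r,u},{q,t,u},{r,t,u}} W15={{q,u},{q,t,u}} W16={{r,u},{s,u},{t,u},{p,s,u},{q,t,u},{r,t,u}} W23={{p,u},{r,s},{r,t},{s,u},{t,u},{p,s,u},{q,t,u},{r,t,u}} W24={{p,q},{q,s},{q,t},{r,s},{r,t},{p,q,s},{q,t,u},{r,t,u}} W25={{p,q},{q,s},{q,t},{p,q,s},{q,t,u}} W26={{s},{t},{p,s},{q,s},{q,t},{r,s},{r,t},{s,t},{s,u},{t,u},{p,q,s},{p,s,u},{q,t,u},{r,t,u}} W34={{r},{q,r},{q,u},{r,s},{r,t},{r,u},{q,t,u},{r,t,u}} W35={{q,r},{q,u},{q,t,u}} W36={{r},{q,r},{r,s},{r,t},{r,u},{s,u},{t,u},{p,s,u},{q,t,u},{r,t,u}} W45={{q},{p,q},{q,r},{q,s},{q,t},{q,u},{p,q,s},{q,t,u}} W46={{r},{q,r},{q,s},{q,t},{r,s},{r,t},{r,u},{p,q,s},{q,t,u},{r,t,u}} W56={{q,r},{q,s},{q,t},{p,q,s},{q,t,u}}
  W123={{p,u},{s,u},{t,u},{p,s,u},{q,t,u},{r,t,u}} W124={{q,t,u},{r,t,u}} W125={{q,t,u}} W126={{s,u},{t,u},{p,s,u},{q,t,u},{r,t,u}} W134={{q,u},{r,u},{q,t,u},{r,t,u}} W135={{q,u},{q,t,u}} W136={{r,u},{s,u},{t,u},{p,s,u},{q,t,u},{r,t,u}} W145={{q,u},{q,t,u}} W146={{r,u},{q,t,u},{r,t,u}} W156={{q,t,u}} W234={{r,s},{r,t},{q,t,u},{r,t,u}} W235={{q,t,u}} W236={{r,s},{r,t},{s,u},{t,u},{p,s,u},{q,t,u},{r,t,u}} W245={{p,q},{q,s},{q,t},{p,q,s},{q,t,u}} W246={{q,s},{q,t},{r,s},{r,t},{p,q,s},{q,t,u},{r,t,u}} W256={{q,s},{q,t},{p,q,s},{q,t,u}} W345={{q,r},{q,u},{q,t,u}} W346={{r},{q,r},{r,s},{r,t},{r,u},{q,t,u},{r,t,u}} W356={{q,r},{q,t,u}} W456={{q,r},{q,s},{q,t},{p,q,s},{q,t,u}}
  W1234={{q,t,u},{r,t,u}} W1235={{q,t,u}} W1236={{s,u},{t,u},{p,s,u},{q,t,u},{r,t,u}} W1245={{q,t,u}} W1246={{q,t,u},{r,t,u}} W1256={{q,t,u}} W1345={{q,u},{q,t,u}} W1346={{r,u},{q,t,u},{r,t,u}} W1356={{q,t,u}} W1456={{q,t,u}} W2345={{q,t,u}} W2346={{r,s},{r,t},{q,t,u},{r,t,u}} W2356={{q,t,u}} W2456={{q,s},{q,t},{p,q,s},{q,t,u}} W3456={{q,r},{q,t,u}}
  W12345={{q,t,u}} W12346={{q,t,u},{r,t,u}} W12356={{q,t,u}} W12456={{q,t,u}} W13456={{q,t,u}} W23456={{q,t,u}}
  W123456={{q,t,u}}
components per intersection:
  W1: {{u},{p,u},{q,u},{r,u},{s,u},{t,u},{p,s,u},{q,t,u},{r,t,u}}
  W2: {{p},{s},{t},{p,q},{p,s},{p,u},{q,s},{q,t},{r,s},{r,t},{s,t},{s,u},{t,u},{p,q,s},{p,s,u},{q,t,u},{r,t,u}}
  W3: {{r},{u},{p,u},{q,r},{q,u},{r,s},{r,t},{r,u},{s,u},{t,u},{p,s,u},{q,t,u},{r,t,u}}
  W4: {{q},{r},{p,q},{q,r},{q,s},{q,t},{q,u},{r,s},{r,t},{r,u},{p,q,s},{q,t,u},{r,t,u}}
  W5: {{q},{p,q},{q,r},{q,s},{q,t},{q,u},{p,q,s},{q,t,u}}
  W6: {{r},{s},{t},{p,s},{q,r},{q,s},{q,t},{r,s},{r,t},{r,u},{s,t},{s,u},{t,u},{p,q,s},{p,s,u},{q,t,u},{r,t,u}}
  W12: {{p,u},{s,u},{p,s,u}} {{t,u},{q,t,u},{r,t,u}}
  W13: {{u},{p,u},{q,u},{r,u},{s,u},{t,u},{p,s,u},{q,t,u},{r,t,u}}
  W14: {{q,u},{q,t,u}} {{r,u},{r,t,u}}
  W15: {{q,u},{q,t,u}}
  W16: {{r,u},{t,u},{q,t,u},{r,t,u}} {{s,u},{p,s,u}}
  W23: {{p,u},{s,u},{p,s,u}} {{r,s}} {{r,t},{t,u},{q,t,u},{r,t,u}}
  W24: {{p,q},{q,s},{p,q,s}} {{q,t},{q,t,u}} {{r,s}} {{r,t},{r,t,u}}
  W25: {{p,q},{q,s},{p,q,s}} {{q,t},{q,t,u}}
  W26: {{s},{t},{p,s},{q,s},{q,t},{r,s},{r,t},{s,t},{s,u},{t,u},{p,q,s},{p,s,u},{q,t,u},{r,t,u}}
  W34: {{r},{q,r},{r,s},{r,t},{r,u},{r,t,u}} {{q,u},{q,t,u}}
  W35: {{q,r}} {{q,u},{q,t,u}}
  W36: {{r},{q,r},{r,s},{r,t},{r,u},{t,u},{q,t,u},{r,t,u}} {{s,u},{p,s,u}}
  W45: {{q},{p,q},{q,r},{q,s},{q,t},{q,u},{p,q,s},{q,t,u}}
  W46: {{r},{q,r},{r,s},{r,t},{r,u},{r,t,u}} {{q,s},{p,q,s}} {{q,t},{q,t,u}}
  W56: {{q,r}} {{q,s},{p,q,s}} {{q,t},{q,t,u}}
  W123: {{p,u},{s,u},{p,s,u}} {{t,u},{q,t,u},{r,t,u}}
  W124: {{q,t,u}} {{r,t,u}}
  W125: {{q,t,u}}
  W126: {{s,u},{p,s,u}} {{t,u},{q,t,u},{r,t,u}}
  W134: {{q,u},{q,t,u}} {{r,u},{r,t,u}}
  W135: {{q,u},{q,t,u}}
  W136: {{r,u},{t,u},{q,t,u},{r,t,u}} {{s,u},{p,s,u}}
  W145: {{q,u},{q,t,u}}
  W146: {{r,u},{r,t,u}} {{q,t,u}}
  W156: {{q,t,u}}
  W234: {{r,s}} {{r,t},{r,t,u}} {{q,t,u}}
  W235: {{q,t,u}}
  W236: {{r,s}} {{r,t},{t,u},{q,t,u},{r,t,u}} {{s,u},{p,s,u}}
  W245: {{p,q},{q,s},{p,q,s}} {{q,t},{q,t,u}}
  W246: {{q,s},{p,q,s}} {{q,t},{q,t,u}} {{r,s}} {{r,t},{r,t,u}}
  W256: {{q,s},{p,q,s}} {{q,t},{q,t,u}}
  W345: {{q,r}} {{q,u},{q,t,u}}
  W346: {{r},{q,r},{r,s},{r,t},{r,u},{r,t,u}} {{q,t,u}}
  W356: {{q,r}} {{q,t,u}}
  W456: {{q,r}} {{q,s},{p,q,s}} {{q,t},{q,t,u}}
  W1234: {{q,t,u}} {{r,t,u}}
  W1235: {{q,t,u}}
  W1236: {{s,u},{p,s,u}} {{t,u},{q,t,u},{r,t,u}}
  W1245: {{q,t,u}}
  W1246: {{q,t,u}} {{r,t,u}}
  W1256: {{q,t,u}}
  W1345: {{q,u},{q,t,u}}
  W1346: {{r,u},{r,t,u}} {{q,t,u}}
  W1356: {{q,t,u}}
  W1456: {{q,t,u}}
  W2345: {{q,t,u}}
  W2346: {{r,s}} {{r,t},{r,t,u}} {{q,t,u}}
  W2356: {{q,t,u}}
  W2456: {{q,s},{p,q,s}} {{q,t},{q,t,u}}
  W3456: {{q,r}} {{q,t,u}}
  W12345: {{q,t,u}}
  W12346: {{q,t,u}} {{r,t,u}}
  W12356: {{q,t,u}}
  W12456: {{q,t,u}}
  W13456: {{q,t,u}}
  W23456: {{q,t,u}}
  W123456: {{q,t,u}}
C dims 6,31,40,23; δ0: rk 5, SNF 1^5; δ1: rk 23, SNF 1^23; δ2: rk 17, SNF 1^17
degree 0: 6−5−0 = 1 → Ȟ^0 ≅ Z
degree 1: 31−23−5 = 3 → Ȟ^1 ≅ Z^3
degree 2: 40−17−23 = 0 → Ȟ^2 ≅ 0


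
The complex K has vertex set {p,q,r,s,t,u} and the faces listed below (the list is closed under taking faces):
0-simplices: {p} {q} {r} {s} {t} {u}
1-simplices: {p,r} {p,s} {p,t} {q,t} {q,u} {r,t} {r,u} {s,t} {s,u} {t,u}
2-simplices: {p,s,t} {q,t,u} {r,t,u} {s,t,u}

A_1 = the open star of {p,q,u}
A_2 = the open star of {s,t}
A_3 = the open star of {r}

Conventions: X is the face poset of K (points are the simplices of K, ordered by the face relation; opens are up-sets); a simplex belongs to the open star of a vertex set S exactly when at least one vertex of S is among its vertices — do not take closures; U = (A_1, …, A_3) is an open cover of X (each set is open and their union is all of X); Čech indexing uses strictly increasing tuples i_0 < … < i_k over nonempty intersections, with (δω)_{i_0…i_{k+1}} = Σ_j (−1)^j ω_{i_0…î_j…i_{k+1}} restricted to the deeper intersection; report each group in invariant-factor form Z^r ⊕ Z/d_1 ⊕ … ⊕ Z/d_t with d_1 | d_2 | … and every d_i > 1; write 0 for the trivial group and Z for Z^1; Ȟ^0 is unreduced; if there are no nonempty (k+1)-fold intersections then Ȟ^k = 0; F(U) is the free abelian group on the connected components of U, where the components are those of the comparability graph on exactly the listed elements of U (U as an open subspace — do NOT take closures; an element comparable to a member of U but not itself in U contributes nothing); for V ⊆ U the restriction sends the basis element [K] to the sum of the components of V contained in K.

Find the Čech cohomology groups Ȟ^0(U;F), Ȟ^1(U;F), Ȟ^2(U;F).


cover nerve:
  A1={{p},{q},{u},{p,r},{p,s},{p,t},{q,t},{q,u},{r,u},{s,u},{t,u},{p,s,t},{q,t,u},{r,t,u},{s,t,u}} A2={{s},{t},{p,s},{p,t},{q,t},{r,t},{s,t},{s,u},{t,u},{p,s,t},{q,t,u},{r,t,u},{s,t,u}} A3={{r},{p,r},{r,t},{r,u},{r,t,u}}
  A12={{p,s},{p,t},{q,t},{s,u},{t,u},{p,s,t},{q,t,u},{r,t,u},{s,t,u}} A13={{p,r},{r,u},{r,t,u}} A23={{r,t},{r,t,u}}
  A123={{r,t,u}}
components per intersection:
  A1: {{p},{p,r},{p,s},{p,t},{p,s,t}} {{q},{u},{q,t},{q,u},{r,u},{s,u},{t,u},{q,t,u},{r,t,u},{s,t,u}}
  A2: {{s},{t},{p,s},{p,t},{q,t},{r,t},{s,t},{s,u},{t,u},{p,s,t},{q,t,u},{r,t,u},{s,t,u}}
  A3: {{r},{p,r},{r,t},{r,u},{r,t,u}}
  A12: {{p,s},{p,t},{p,s,t}} {{q,t},{s,u},{t,u},{q,t,u},{r,t,u},{s,t,u}}
  A13: {{p,r}} {{r,u},{r,t,u}}
  A23: {{r,t},{r,t,u}}
  A123: {{r,t,u}}
C dims 4,5,1; δ0: rk 3, SNF 1^3; δ1: rk 1, SNF 1^1
Ȟ^0: (4−3)−0=1 ⇒ Z
Ȟ^1: (5−1)−3=1 ⇒ Z
Ȟ^2: (1−0)−1=0 ⇒ 0

Ȟ^0 ≅ Z, Ȟ^1 ≅ Z and Ȟ^2 ≅ 0


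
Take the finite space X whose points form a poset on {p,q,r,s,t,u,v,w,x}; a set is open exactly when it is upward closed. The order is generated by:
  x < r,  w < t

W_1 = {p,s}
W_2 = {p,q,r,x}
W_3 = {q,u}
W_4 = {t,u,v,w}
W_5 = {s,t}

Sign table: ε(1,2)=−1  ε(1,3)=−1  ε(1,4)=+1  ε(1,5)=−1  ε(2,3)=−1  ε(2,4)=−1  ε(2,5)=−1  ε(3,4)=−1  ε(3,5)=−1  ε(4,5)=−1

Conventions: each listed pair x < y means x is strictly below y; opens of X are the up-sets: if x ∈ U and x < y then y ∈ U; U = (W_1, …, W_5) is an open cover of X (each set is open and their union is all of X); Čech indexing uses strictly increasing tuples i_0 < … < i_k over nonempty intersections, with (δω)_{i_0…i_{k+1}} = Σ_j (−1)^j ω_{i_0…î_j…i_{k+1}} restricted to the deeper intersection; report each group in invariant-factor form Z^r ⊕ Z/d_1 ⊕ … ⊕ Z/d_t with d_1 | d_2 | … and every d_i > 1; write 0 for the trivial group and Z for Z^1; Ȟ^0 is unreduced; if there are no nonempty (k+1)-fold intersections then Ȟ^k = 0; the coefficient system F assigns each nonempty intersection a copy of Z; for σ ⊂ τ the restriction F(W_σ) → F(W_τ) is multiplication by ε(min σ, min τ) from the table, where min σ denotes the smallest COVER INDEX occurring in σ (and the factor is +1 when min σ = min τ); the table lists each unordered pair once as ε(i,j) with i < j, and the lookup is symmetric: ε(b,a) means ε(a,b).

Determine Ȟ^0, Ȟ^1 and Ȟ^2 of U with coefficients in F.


Ȟ^0 ≅ 0, Ȟ^1 ≅ Z/2, Ȟ^2 ≅ 0

nonempty overlaps:
  W12={p} W15={s} W23={q} W34={u} W45={t}
C dims 5,5; δ0: rk 5, SNF 1^4·2
degree 0: 5−5−0 = 0 → Ȟ^0 ≅ 0
degree 1: 5−0−5 = 0 plus torsion [2] → Ȟ^1 ≅ Z/2
degree 2: 0−0−0 = 0 → Ȟ^2 ≅ 0


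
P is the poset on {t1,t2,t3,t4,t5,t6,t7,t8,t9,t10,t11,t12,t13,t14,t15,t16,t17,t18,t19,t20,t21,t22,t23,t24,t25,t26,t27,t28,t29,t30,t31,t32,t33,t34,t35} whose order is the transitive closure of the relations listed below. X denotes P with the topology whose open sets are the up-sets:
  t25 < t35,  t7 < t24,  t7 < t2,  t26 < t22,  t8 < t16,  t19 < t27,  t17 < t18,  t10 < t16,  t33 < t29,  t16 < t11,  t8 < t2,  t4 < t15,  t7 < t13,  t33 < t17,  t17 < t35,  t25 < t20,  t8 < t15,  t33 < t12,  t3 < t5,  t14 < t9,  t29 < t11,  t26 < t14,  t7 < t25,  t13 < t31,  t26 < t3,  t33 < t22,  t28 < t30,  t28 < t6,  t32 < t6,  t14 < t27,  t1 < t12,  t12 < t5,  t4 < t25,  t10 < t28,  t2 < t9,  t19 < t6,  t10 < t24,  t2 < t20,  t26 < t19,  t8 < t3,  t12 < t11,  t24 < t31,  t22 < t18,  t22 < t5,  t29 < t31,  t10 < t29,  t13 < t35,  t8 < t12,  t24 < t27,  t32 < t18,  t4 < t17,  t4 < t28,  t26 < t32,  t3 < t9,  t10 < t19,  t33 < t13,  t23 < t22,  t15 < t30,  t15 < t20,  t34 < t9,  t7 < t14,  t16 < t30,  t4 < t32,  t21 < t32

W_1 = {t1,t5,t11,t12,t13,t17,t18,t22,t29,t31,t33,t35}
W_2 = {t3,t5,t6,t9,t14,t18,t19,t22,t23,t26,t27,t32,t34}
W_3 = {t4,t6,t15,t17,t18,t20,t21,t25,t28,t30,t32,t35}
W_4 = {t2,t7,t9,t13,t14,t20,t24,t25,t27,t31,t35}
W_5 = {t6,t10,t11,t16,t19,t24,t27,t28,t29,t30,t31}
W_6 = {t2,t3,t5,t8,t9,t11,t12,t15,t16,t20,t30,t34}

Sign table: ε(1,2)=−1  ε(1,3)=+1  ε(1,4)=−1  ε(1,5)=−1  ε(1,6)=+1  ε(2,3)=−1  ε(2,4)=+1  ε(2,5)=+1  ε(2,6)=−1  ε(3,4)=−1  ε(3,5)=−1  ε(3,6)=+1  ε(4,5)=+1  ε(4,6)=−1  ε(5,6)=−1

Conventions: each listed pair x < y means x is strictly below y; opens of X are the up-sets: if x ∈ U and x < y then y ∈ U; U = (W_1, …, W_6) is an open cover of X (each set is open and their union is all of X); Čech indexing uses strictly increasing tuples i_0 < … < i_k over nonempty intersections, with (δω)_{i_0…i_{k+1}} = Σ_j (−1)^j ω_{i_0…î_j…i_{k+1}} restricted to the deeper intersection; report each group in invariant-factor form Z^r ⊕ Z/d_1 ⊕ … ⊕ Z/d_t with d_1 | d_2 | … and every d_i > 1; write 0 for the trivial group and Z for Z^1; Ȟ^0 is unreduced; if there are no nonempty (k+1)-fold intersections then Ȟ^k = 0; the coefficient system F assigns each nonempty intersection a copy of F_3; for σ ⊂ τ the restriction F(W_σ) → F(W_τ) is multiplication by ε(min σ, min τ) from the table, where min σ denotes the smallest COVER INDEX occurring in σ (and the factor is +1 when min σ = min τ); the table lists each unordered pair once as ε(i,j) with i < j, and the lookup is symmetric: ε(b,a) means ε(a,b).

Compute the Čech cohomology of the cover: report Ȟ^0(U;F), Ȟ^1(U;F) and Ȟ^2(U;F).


Ȟ^0 = Z/3,  Ȟ^1 = 0,  Ȟ^2 = 0

cover nerve:
  W12={t5,t18,t22} W13={t17,t18,t35} W14={t13,t31,t35} W15={t11,t29,t31} W16={t5,t11,t12} W23={t6,t18,t32} W24={t9,t14,t27} W25={t6,t19,t27} W26={t3,t5,t9,t34} W34={t20,t25,t35} W35={t6,t28,t30} W36={t15,t20,t30} W45={t24,t27,t31} W46={t2,t9,t20} W56={t11,t16,t30}
  W123={t18} W126={t5} W134={t35} W145={t31} W156={t11} W235={t6} W245={t27} W246={t9} W346={t20} W356={t30}
C dims 6,15,10; δ0: rk_F3 5; δ1: rk_F3 10
Ȟ^0: (6−5)−0=1 ⇒ Z/3
Ȟ^1: (15−10)−5=0 ⇒ 0
Ȟ^2: (10−0)−10=0 ⇒ 0
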